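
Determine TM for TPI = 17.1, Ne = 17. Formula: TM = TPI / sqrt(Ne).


Formula: TM = TPI / sqrt(Ne)
Step 1: sqrt(Ne) = sqrt(17) = 4.1231
Step 2: TM = 17.1 / 4.1231 = 4.15

4.15 TM


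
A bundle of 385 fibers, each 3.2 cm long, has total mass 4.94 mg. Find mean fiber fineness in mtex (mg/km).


Formula: fineness (mtex) = mass (mg) / total length (km) = (mass_mg / total_length_m) * 1000
Step 1: Convert fiber length: 3.2 cm = 0.032 m
Step 2: Total fiber length = 385 * 0.032 = 12.32 m
Step 3: Linear density = 4.94 mg / 12.32 m = 0.4010 mg/m
Step 4: fineness = 0.4010 * 1000 = 401.0 mtex

401.0 mtex


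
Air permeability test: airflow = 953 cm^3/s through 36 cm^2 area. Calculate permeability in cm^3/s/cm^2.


Formula: Air Permeability = Airflow / Test Area
AP = 953 cm^3/s / 36 cm^2
AP = 26.5 cm^3/s/cm^2

26.5 cm^3/s/cm^2


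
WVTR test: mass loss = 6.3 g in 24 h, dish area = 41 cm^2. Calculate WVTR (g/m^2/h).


Formula: WVTR = mass_loss / (area * time)
Step 1: Convert area: 41 cm^2 = 0.0041 m^2
Step 2: WVTR = 6.3 g / (0.0041 m^2 * 24 h)
Step 3: WVTR = 6.3 / 0.0984 = 64.0 g/m^2/h

64.0 g/m^2/h


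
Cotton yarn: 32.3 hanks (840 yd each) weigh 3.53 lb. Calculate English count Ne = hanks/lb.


Formula: Ne = hanks / mass_lb
Substituting: Ne = 32.3 / 3.53
Ne = 9.2

9.2 Ne


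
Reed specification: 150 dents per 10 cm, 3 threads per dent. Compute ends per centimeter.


Formula: EPC = (dents per 10 cm * ends per dent) / 10
Step 1: Total ends per 10 cm = 150 * 3 = 450
Step 2: EPC = 450 / 10 = 45.0 ends/cm

45.0 ends/cm


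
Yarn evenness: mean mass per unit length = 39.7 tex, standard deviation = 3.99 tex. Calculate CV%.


Formula: CV% = (standard deviation / mean) * 100
Step 1: Ratio = 3.99 / 39.7 = 0.100504
Step 2: CV% = 0.100504 * 100 = 10.0504% ≈ 10.1%

10.1%


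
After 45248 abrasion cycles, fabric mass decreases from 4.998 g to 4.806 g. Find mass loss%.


Formula: Mass loss% = ((m_before - m_after) / m_before) * 100
Step 1: Mass loss = 4.998 - 4.806 = 0.192 g
Step 2: Ratio = 0.192 / 4.998 = 0.0384154
Step 3: Mass loss% = 0.0384154 * 100 = 3.84154% ≈ 3.84%

3.84%


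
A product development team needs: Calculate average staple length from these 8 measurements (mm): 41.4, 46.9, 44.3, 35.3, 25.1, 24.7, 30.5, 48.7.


Formula: Mean = sum of lengths / count
Sum = 41.4 + 46.9 + 44.3 + 35.3 + 25.1 + 24.7 + 30.5 + 48.7
Sum = 296.9 mm
Mean = 296.9 / 8 = 37.11 mm

37.11 mm


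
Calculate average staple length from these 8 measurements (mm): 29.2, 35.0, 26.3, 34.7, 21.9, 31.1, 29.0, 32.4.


Formula: Mean = sum of lengths / count
Sum = 29.2 + 35.0 + 26.3 + 34.7 + 21.9 + 31.1 + 29.0 + 32.4
Sum = 239.6 mm
Mean = 239.6 / 8 = 29.95 mm

29.95 mm


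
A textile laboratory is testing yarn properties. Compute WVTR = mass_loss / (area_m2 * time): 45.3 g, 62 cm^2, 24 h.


Formula: WVTR = mass_loss / (area * time)
Step 1: Convert area: 62 cm^2 = 0.0062 m^2
Step 2: WVTR = 45.3 g / (0.0062 m^2 * 24 h)
Step 3: WVTR = 45.3 / 0.1488 = 304.4 g/m^2/h

304.4 g/m^2/h


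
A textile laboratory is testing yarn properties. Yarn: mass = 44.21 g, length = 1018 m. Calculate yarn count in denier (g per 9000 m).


Formula: den = (mass_g / length_m) * 9000
Substituting: den = (44.21 / 1018) * 9000
Intermediate: 44.21 / 1018 = 0.04342829 g/m
den = 0.04342829 * 9000 = 390.9 denier

390.9 denier


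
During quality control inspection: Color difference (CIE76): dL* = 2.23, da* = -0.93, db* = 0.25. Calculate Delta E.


Formula: Delta E = sqrt(dL*^2 + da*^2 + db*^2)
Step 1: dL*^2 = 2.23^2 = 4.9729
Step 2: da*^2 = (-0.93)^2 = 0.8649
Step 3: db*^2 = 0.25^2 = 0.0625
Step 4: Sum = 4.9729 + 0.8649 + 0.0625 = 5.9003
Step 5: Delta E = sqrt(5.9003) = 2.43

2.43 Delta E


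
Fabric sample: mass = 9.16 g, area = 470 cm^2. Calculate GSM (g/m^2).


Formula: GSM = mass_g / area_m2
Step 1: Convert area: 470 cm^2 = 470 / 10000 = 0.047 m^2
Step 2: GSM = 9.16 g / 0.047 m^2 = 194.9 g/m^2

194.9 g/m^2


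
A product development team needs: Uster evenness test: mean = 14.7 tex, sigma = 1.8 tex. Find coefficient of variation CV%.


Formula: CV% = (standard deviation / mean) * 100
Step 1: Ratio = 1.8 / 14.7 = 0.122449
Step 2: CV% = 0.122449 * 100 = 12.2449% ≈ 12.2%

12.2%


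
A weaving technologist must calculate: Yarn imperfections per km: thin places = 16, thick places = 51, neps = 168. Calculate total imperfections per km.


Formula: Total = thin places + thick places + neps
Total = 16 + 51 + 168
Total = 235 imperfections/km

235 imperfections/km


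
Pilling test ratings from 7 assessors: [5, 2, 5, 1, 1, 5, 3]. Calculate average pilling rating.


Formula: Mean = sum / count
Sum = 5 + 2 + 5 + 1 + 1 + 5 + 3 = 22
Mean = 22 / 7 = 3.1

3.1


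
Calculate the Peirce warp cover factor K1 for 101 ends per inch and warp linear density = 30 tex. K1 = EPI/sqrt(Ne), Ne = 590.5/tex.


Formula: K1 = EPI / sqrt(Ne), with Ne = 590.5 / tex_warp
Step 1: Ne = 590.5 / 30 = 19.683
Step 2: sqrt(Ne) = sqrt(19.683) = 4.4366
Step 3: K1 = 101 / 4.4366 = 22.8

22.8


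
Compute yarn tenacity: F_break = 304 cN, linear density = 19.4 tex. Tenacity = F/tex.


Formula: Tenacity = Breaking force / Linear density
Tenacity = 304 cN / 19.4 tex
Tenacity = 15.67 cN/tex

15.67 cN/tex


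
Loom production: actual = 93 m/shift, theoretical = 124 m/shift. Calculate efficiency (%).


Formula: Efficiency% = (Actual output / Theoretical output) * 100
Efficiency% = (93 / 124) * 100
Efficiency% = 0.75 * 100 = 75.0%

75.0%


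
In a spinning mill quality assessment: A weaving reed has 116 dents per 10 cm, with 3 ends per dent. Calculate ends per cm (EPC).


Formula: EPC = (dents per 10 cm * ends per dent) / 10
Step 1: Total ends per 10 cm = 116 * 3 = 348
Step 2: EPC = 348 / 10 = 34.8 ends/cm

34.8 ends/cm


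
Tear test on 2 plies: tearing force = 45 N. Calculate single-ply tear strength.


Formula: Per-ply strength = Total force / Number of plies
Per-ply = 45 N / 2
Per-ply = 22.5 N

22.5 N


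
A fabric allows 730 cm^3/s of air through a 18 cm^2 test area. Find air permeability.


Formula: Air Permeability = Airflow / Test Area
AP = 730 cm^3/s / 18 cm^2
AP = 40.6 cm^3/s/cm^2

40.6 cm^3/s/cm^2


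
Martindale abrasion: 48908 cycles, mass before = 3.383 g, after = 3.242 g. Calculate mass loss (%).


Formula: Mass loss% = ((m_before - m_after) / m_before) * 100
Step 1: Mass loss = 3.383 - 3.242 = 0.141 g
Step 2: Ratio = 0.141 / 3.383 = 0.041679
Step 3: Mass loss% = 0.041679 * 100 = 4.1679% ≈ 4.17%

4.17%


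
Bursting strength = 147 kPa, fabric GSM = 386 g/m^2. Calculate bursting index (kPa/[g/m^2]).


Formula: Bursting Index = Bursting Strength / Fabric GSM
BI = 147 kPa / 386 g/m^2
BI = 0.381 kPa/(g/m^2)

0.381 kPa/(g/m^2)


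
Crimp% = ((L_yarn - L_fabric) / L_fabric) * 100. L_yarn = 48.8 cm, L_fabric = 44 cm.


Formula: Crimp% = ((L_yarn - L_fabric) / L_fabric) * 100
Step 1: Extension = 48.8 - 44 = 4.8 cm
Step 2: Crimp% = (4.8 / 44) * 100
Step 3: Crimp% = 0.109091 * 100 = 10.9091% ≈ 10.9%

10.9%


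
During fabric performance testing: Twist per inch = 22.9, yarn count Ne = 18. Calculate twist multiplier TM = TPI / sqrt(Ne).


Formula: TM = TPI / sqrt(Ne)
Step 1: sqrt(Ne) = sqrt(18) = 4.2426
Step 2: TM = 22.9 / 4.2426 = 5.40

5.40 TM


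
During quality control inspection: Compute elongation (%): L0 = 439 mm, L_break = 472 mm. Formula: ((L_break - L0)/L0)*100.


Formula: Elongation (%) = ((L_break - L0) / L0) * 100
Step 1: Extension = 472 - 439 = 33 mm
Step 2: Elongation = (33 / 439) * 100
Step 3: Elongation = 0.075171 * 100 = 7.5171% ≈ 7.5%

7.5%


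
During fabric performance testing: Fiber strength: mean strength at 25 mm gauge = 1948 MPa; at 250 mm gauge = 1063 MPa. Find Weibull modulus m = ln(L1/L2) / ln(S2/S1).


Formula: m = ln(L1/L2) / ln(S2/S1)
Step 1: ln(L1/L2) = ln(25/250) = -2.30259
Step 2: S2/S1 = 1063/1948 = 0.54569
Step 3: ln(S2/S1) = ln(0.54569) = -0.60570
Step 4: m = -2.30259 / -0.60570 = 3.80

3.80 (Weibull m)


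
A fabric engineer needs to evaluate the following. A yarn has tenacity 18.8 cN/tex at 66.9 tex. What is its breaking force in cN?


Formula: Breaking force = Tenacity * Linear density
F = 18.8 cN/tex * 66.9 tex
F = 1257.72 cN

1257.72 cN


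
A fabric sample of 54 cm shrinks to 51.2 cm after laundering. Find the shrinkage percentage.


Formula: Shrinkage% = ((L_before - L_after) / L_before) * 100
Step 1: Shrinkage = 54 - 51.2 = 2.8 cm
Step 2: Shrinkage% = (2.8 / 54) * 100
Step 3: Shrinkage% = 0.051852 * 100 = 5.1852% ≈ 5.2%

5.2%


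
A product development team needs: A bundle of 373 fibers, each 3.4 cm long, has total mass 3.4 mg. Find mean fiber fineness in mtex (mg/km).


Formula: fineness (mtex) = mass (mg) / total length (km) = (mass_mg / total_length_m) * 1000
Step 1: Convert fiber length: 3.4 cm = 0.034 m
Step 2: Total fiber length = 373 * 0.034 = 12.682 m
Step 3: Linear density = 3.4 mg / 12.682 m = 0.2681 mg/m
Step 4: fineness = 0.2681 * 1000 = 268.1 mtex

268.1 mtex


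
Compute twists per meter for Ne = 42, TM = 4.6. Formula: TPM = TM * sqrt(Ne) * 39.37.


Formula: TPM = TM * sqrt(Ne) * 39.37
Step 1: sqrt(Ne) = sqrt(42) = 6.4807
Step 2: TM * sqrt(Ne) = 4.6 * 6.4807 = 29.8112
Step 3: TPM = 29.8112 * 39.37 = 1174 twists/m

1174 twists/m


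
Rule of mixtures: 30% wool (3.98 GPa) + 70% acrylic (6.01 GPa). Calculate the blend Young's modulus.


Formula: Blend property = (fraction_A * property_A) + (fraction_B * property_B)
Step 1: Contribution A = 30/100 * 3.98 GPa = 1.194 GPa
Step 2: Contribution B = 70/100 * 6.01 GPa = 4.207 GPa
Step 3: Blend Young's modulus = 1.194 + 4.207 = 5.401 GPa

5.401 GPa


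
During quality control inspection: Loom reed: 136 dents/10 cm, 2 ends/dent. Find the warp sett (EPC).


Formula: EPC = (dents per 10 cm * ends per dent) / 10
Step 1: Total ends per 10 cm = 136 * 2 = 272
Step 2: EPC = 272 / 10 = 27.2 ends/cm

27.2 ends/cm


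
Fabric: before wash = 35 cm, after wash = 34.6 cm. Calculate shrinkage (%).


Formula: Shrinkage% = ((L_before - L_after) / L_before) * 100
Step 1: Shrinkage = 35 - 34.6 = 0.4 cm
Step 2: Shrinkage% = (0.4 / 35) * 100
Step 3: Shrinkage% = 0.011429 * 100 = 1.1429% ≈ 1.1%

1.1%


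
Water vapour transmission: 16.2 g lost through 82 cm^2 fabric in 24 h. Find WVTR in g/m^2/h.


Formula: WVTR = mass_loss / (area * time)
Step 1: Convert area: 82 cm^2 = 0.0082 m^2
Step 2: WVTR = 16.2 g / (0.0082 m^2 * 24 h)
Step 3: WVTR = 16.2 / 0.1968 = 82.3 g/m^2/h

82.3 g/m^2/h


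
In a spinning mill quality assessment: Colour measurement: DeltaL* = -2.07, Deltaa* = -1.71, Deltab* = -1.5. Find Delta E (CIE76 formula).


Formula: Delta E = sqrt(dL*^2 + da*^2 + db*^2)
Step 1: dL*^2 = (-2.07)^2 = 4.2849
Step 2: da*^2 = (-1.71)^2 = 2.9241
Step 3: db*^2 = (-1.5)^2 = 2.25
Step 4: Sum = 4.2849 + 2.9241 + 2.25 = 9.459
Step 5: Delta E = sqrt(9.459) = 3.08

3.08 Delta E


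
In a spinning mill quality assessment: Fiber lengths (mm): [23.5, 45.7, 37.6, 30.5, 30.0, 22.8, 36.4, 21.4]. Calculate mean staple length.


Formula: Mean = sum of lengths / count
Sum = 23.5 + 45.7 + 37.6 + 30.5 + 30.0 + 22.8 + 36.4 + 21.4
Sum = 247.9 mm
Mean = 247.9 / 8 = 30.99 mm

30.99 mm


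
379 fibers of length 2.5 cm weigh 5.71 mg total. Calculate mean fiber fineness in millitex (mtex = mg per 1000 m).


Formula: fineness (mtex) = mass (mg) / total length (km) = (mass_mg / total_length_m) * 1000
Step 1: Convert fiber length: 2.5 cm = 0.025 m
Step 2: Total fiber length = 379 * 0.025 = 9.475 m
Step 3: Linear density = 5.71 mg / 9.475 m = 0.6026 mg/m
Step 4: fineness = 0.6026 * 1000 = 602.6 mtex

602.6 mtex


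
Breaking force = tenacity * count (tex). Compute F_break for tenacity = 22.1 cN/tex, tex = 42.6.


Formula: Breaking force = Tenacity * Linear density
F = 22.1 cN/tex * 42.6 tex
F = 941.46 cN

941.46 cN


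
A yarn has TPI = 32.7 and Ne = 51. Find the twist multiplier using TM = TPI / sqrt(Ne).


Formula: TM = TPI / sqrt(Ne)
Step 1: sqrt(Ne) = sqrt(51) = 7.1414
Step 2: TM = 32.7 / 7.1414 = 4.58

4.58 TM


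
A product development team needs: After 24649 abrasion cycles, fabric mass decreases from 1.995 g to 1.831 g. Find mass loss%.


Formula: Mass loss% = ((m_before - m_after) / m_before) * 100
Step 1: Mass loss = 1.995 - 1.831 = 0.164 g
Step 2: Ratio = 0.164 / 1.995 = 0.0822055
Step 3: Mass loss% = 0.0822055 * 100 = 8.22055% ≈ 8.22%

8.22%


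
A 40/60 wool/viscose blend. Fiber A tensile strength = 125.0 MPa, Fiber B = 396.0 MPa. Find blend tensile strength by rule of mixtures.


Formula: Blend property = (fraction_A * property_A) + (fraction_B * property_B)
Step 1: Contribution A = 40/100 * 125.0 MPa = 50.0 MPa
Step 2: Contribution B = 60/100 * 396.0 MPa = 237.6 MPa
Step 3: Blend tensile strength = 50.0 + 237.6 = 287.6 MPa

287.6 MPa


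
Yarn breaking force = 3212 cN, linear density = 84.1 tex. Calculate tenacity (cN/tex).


Formula: Tenacity = Breaking force / Linear density
Tenacity = 3212 cN / 84.1 tex
Tenacity = 38.19 cN/tex

38.19 cN/tex


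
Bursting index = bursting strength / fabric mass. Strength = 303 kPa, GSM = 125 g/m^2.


Formula: Bursting Index = Bursting Strength / Fabric GSM
BI = 303 kPa / 125 g/m^2
BI = 2.424 kPa/(g/m^2)

2.424 kPa/(g/m^2)


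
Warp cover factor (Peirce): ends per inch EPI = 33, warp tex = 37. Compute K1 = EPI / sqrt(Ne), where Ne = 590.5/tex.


Formula: K1 = EPI / sqrt(Ne), with Ne = 590.5 / tex_warp
Step 1: Ne = 590.5 / 37 = 15.959
Step 2: sqrt(Ne) = sqrt(15.959) = 3.9949
Step 3: K1 = 33 / 3.9949 = 8.3

8.3


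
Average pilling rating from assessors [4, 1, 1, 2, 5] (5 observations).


Formula: Mean = sum / count
Sum = 4 + 1 + 1 + 2 + 5 = 13
Mean = 13 / 5 = 2.6

2.6


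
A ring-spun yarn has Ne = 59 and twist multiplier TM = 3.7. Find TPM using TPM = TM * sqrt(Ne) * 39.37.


Formula: TPM = TM * sqrt(Ne) * 39.37
Step 1: sqrt(Ne) = sqrt(59) = 7.6811
Step 2: TM * sqrt(Ne) = 3.7 * 7.6811 = 28.4201
Step 3: TPM = 28.4201 * 39.37 = 1119 twists/m

1119 twists/m


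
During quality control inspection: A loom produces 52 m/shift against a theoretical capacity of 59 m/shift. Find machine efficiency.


Formula: Efficiency% = (Actual output / Theoretical output) * 100
Efficiency% = (52 / 59) * 100
Efficiency% = 0.881356 * 100 = 88.1356% ≈ 88.1%

88.1%


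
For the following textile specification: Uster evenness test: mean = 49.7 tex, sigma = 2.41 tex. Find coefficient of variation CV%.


Formula: CV% = (standard deviation / mean) * 100
Step 1: Ratio = 2.41 / 49.7 = 0.048491
Step 2: CV% = 0.048491 * 100 = 4.8491% ≈ 4.8%

4.8%


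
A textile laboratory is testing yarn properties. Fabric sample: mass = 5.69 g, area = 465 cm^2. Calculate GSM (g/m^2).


Formula: GSM = mass_g / area_m2
Step 1: Convert area: 465 cm^2 = 465 / 10000 = 0.0465 m^2
Step 2: GSM = 5.69 g / 0.0465 m^2 = 122.4 g/m^2

122.4 g/m^2


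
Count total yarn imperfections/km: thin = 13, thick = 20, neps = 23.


Formula: Total = thin places + thick places + neps
Total = 13 + 20 + 23
Total = 56 imperfections/km

56 imperfections/km


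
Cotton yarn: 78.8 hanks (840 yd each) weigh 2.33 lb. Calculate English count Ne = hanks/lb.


Formula: Ne = hanks / mass_lb
Substituting: Ne = 78.8 / 2.33
Ne = 33.8

33.8 Ne


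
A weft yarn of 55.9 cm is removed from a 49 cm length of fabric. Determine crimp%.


Formula: Crimp% = ((L_yarn - L_fabric) / L_fabric) * 100
Step 1: Extension = 55.9 - 49 = 6.9 cm
Step 2: Crimp% = (6.9 / 49) * 100
Step 3: Crimp% = 0.140816 * 100 = 14.0816% ≈ 14.1%

14.1%


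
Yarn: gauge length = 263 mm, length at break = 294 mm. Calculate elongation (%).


Formula: Elongation (%) = ((L_break - L0) / L0) * 100
Step 1: Extension = 294 - 263 = 31 mm
Step 2: Elongation = (31 / 263) * 100
Step 3: Elongation = 0.117871 * 100 = 11.7871% ≈ 11.8%

11.8%


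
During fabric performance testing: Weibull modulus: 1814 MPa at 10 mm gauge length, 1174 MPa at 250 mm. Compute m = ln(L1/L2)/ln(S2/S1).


Formula: m = ln(L1/L2) / ln(S2/S1)
Step 1: ln(L1/L2) = ln(10/250) = -3.21888
Step 2: S2/S1 = 1174/1814 = 0.64719
Step 3: ln(S2/S1) = ln(0.64719) = -0.43512
Step 4: m = -3.21888 / -0.43512 = 7.40

7.40 (Weibull m)


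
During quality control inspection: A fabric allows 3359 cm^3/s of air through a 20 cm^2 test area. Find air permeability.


Formula: Air Permeability = Airflow / Test Area
AP = 3359 cm^3/s / 20 cm^2
AP = 168.0 cm^3/s/cm^2

168.0 cm^3/s/cm^2


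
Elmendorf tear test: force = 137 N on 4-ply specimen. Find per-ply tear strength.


Formula: Per-ply strength = Total force / Number of plies
Per-ply = 137 N / 4
Per-ply = 34.25 N

34.25 N


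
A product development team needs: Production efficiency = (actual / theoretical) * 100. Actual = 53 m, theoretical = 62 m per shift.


Formula: Efficiency% = (Actual output / Theoretical output) * 100
Efficiency% = (53 / 62) * 100
Efficiency% = 0.854839 * 100 = 85.4839% ≈ 85.5%

85.5%


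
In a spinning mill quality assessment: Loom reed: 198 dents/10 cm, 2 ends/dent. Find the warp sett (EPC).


Formula: EPC = (dents per 10 cm * ends per dent) / 10
Step 1: Total ends per 10 cm = 198 * 2 = 396
Step 2: EPC = 396 / 10 = 39.6 ends/cm

39.6 ends/cm


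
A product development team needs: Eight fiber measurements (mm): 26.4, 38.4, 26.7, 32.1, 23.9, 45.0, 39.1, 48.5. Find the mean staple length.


Formula: Mean = sum of lengths / count
Sum = 26.4 + 38.4 + 26.7 + 32.1 + 23.9 + 45.0 + 39.1 + 48.5
Sum = 280.1 mm
Mean = 280.1 / 8 = 35.01 mm

35.01 mm


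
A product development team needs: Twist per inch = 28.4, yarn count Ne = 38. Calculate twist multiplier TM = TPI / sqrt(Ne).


Formula: TM = TPI / sqrt(Ne)
Step 1: sqrt(Ne) = sqrt(38) = 6.1644
Step 2: TM = 28.4 / 6.1644 = 4.61

4.61 TM


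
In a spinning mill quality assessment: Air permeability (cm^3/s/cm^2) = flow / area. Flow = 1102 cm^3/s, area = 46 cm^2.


Formula: Air Permeability = Airflow / Test Area
AP = 1102 cm^3/s / 46 cm^2
AP = 24.0 cm^3/s/cm^2

24.0 cm^3/s/cm^2


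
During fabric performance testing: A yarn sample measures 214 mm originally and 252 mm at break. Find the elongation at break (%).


Formula: Elongation (%) = ((L_break - L0) / L0) * 100
Step 1: Extension = 252 - 214 = 38 mm
Step 2: Elongation = (38 / 214) * 100
Step 3: Elongation = 0.17757 * 100 = 17.757% ≈ 17.8%

17.8%


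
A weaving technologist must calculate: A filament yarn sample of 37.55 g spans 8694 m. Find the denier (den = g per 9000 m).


Formula: den = (mass_g / length_m) * 9000
Substituting: den = (37.55 / 8694) * 9000
Intermediate: 37.55 / 8694 = 0.00431907 g/m
den = 0.00431907 * 9000 = 38.9 denier

38.9 denier


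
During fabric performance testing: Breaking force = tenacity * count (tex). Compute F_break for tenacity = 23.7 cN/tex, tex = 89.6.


Formula: Breaking force = Tenacity * Linear density
F = 23.7 cN/tex * 89.6 tex
F = 2123.52 cN

2123.52 cN


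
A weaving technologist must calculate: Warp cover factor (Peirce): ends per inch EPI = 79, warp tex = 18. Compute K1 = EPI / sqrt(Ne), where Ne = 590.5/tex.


Formula: K1 = EPI / sqrt(Ne), with Ne = 590.5 / tex_warp
Step 1: Ne = 590.5 / 18 = 32.806
Step 2: sqrt(Ne) = sqrt(32.806) = 5.7277
Step 3: K1 = 79 / 5.7277 = 13.8

13.8


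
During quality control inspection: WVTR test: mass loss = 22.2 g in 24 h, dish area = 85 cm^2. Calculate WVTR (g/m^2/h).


Formula: WVTR = mass_loss / (area * time)
Step 1: Convert area: 85 cm^2 = 0.0085 m^2
Step 2: WVTR = 22.2 g / (0.0085 m^2 * 24 h)
Step 3: WVTR = 22.2 / 0.204 = 108.8 g/m^2/h

108.8 g/m^2/h


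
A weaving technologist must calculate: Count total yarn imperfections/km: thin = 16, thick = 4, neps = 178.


Formula: Total = thin places + thick places + neps
Total = 16 + 4 + 178
Total = 198 imperfections/km

198 imperfections/km


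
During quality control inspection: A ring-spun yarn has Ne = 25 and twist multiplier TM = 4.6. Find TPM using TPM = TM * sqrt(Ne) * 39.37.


Formula: TPM = TM * sqrt(Ne) * 39.37
Step 1: sqrt(Ne) = sqrt(25) = 5
Step 2: TM * sqrt(Ne) = 4.6 * 5 = 23
Step 3: TPM = 23 * 39.37 = 906 twists/m

906 twists/m


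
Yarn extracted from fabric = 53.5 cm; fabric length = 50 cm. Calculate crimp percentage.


Formula: Crimp% = ((L_yarn - L_fabric) / L_fabric) * 100
Step 1: Extension = 53.5 - 50 = 3.5 cm
Step 2: Crimp% = (3.5 / 50) * 100
Step 3: Crimp% = 0.07 * 100 = 7.0%

7.0%


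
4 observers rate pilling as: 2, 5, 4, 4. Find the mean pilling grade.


Formula: Mean = sum / count
Sum = 2 + 5 + 4 + 4 = 15
Mean = 15 / 4 = 3.8

3.8


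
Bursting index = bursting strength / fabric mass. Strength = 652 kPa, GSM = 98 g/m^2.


Formula: Bursting Index = Bursting Strength / Fabric GSM
BI = 652 kPa / 98 g/m^2
BI = 6.653 kPa/(g/m^2)

6.653 kPa/(g/m^2)


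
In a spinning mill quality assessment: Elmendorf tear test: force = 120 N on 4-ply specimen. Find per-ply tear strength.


Formula: Per-ply strength = Total force / Number of plies
Per-ply = 120 N / 4
Per-ply = 30 N

30 N


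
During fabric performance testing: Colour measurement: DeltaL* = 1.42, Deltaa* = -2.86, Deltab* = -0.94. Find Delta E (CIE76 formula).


Formula: Delta E = sqrt(dL*^2 + da*^2 + db*^2)
Step 1: dL*^2 = 1.42^2 = 2.0164
Step 2: da*^2 = (-2.86)^2 = 8.1796
Step 3: db*^2 = (-0.94)^2 = 0.8836
Step 4: Sum = 2.0164 + 8.1796 + 0.8836 = 11.0796
Step 5: Delta E = sqrt(11.0796) = 3.33

3.33 Delta E


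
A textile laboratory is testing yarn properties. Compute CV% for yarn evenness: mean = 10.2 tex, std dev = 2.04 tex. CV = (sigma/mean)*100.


Formula: CV% = (standard deviation / mean) * 100
Step 1: Ratio = 2.04 / 10.2 = 0.2
Step 2: CV% = 0.2 * 100 = 20.0%

20.0%


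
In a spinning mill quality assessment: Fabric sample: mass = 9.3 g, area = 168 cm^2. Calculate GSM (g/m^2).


Formula: GSM = mass_g / area_m2
Step 1: Convert area: 168 cm^2 = 168 / 10000 = 0.0168 m^2
Step 2: GSM = 9.3 g / 0.0168 m^2 = 553.6 g/m^2

553.6 g/m^2


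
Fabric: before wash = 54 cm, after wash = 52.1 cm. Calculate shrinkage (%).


Formula: Shrinkage% = ((L_before - L_after) / L_before) * 100
Step 1: Shrinkage = 54 - 52.1 = 1.9 cm
Step 2: Shrinkage% = (1.9 / 54) * 100
Step 3: Shrinkage% = 0.035185 * 100 = 3.5185% ≈ 3.5%

3.5%


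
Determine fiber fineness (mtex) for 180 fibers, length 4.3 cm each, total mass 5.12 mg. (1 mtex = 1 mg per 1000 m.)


Formula: fineness (mtex) = mass (mg) / total length (km) = (mass_mg / total_length_m) * 1000
Step 1: Convert fiber length: 4.3 cm = 0.043 m
Step 2: Total fiber length = 180 * 0.043 = 7.74 m
Step 3: Linear density = 5.12 mg / 7.74 m = 0.6615 mg/m
Step 4: fineness = 0.6615 * 1000 = 661.5 mtex

661.5 mtex


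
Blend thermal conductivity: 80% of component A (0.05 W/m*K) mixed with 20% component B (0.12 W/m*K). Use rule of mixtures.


Formula: Blend property = (fraction_A * property_A) + (fraction_B * property_B)
Step 1: Contribution A = 80/100 * 0.05 W/m*K = 0.04 W/m*K
Step 2: Contribution B = 20/100 * 0.12 W/m*K = 0.024 W/m*K
Step 3: Blend thermal conductivity = 0.04 + 0.024 = 0.064 W/m*K

0.064 W/m*K


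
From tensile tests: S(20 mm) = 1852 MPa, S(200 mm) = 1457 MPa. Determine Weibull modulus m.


Formula: m = ln(L1/L2) / ln(S2/S1)
Step 1: ln(L1/L2) = ln(20/200) = -2.30259
Step 2: S2/S1 = 1457/1852 = 0.78672
Step 3: ln(S2/S1) = ln(0.78672) = -0.23988
Step 4: m = -2.30259 / -0.23988 = 9.60

9.60 (Weibull m)


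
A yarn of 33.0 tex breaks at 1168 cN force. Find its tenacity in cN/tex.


Formula: Tenacity = Breaking force / Linear density
Tenacity = 1168 cN / 33.0 tex
Tenacity = 35.39 cN/tex

35.39 cN/tex


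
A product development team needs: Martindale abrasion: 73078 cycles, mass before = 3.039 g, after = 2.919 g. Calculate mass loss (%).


Formula: Mass loss% = ((m_before - m_after) / m_before) * 100
Step 1: Mass loss = 3.039 - 2.919 = 0.12 g
Step 2: Ratio = 0.12 / 3.039 = 0.0394867
Step 3: Mass loss% = 0.0394867 * 100 = 3.94867% ≈ 3.95%

3.95%


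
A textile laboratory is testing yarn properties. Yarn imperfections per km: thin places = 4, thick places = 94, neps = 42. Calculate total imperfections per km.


Formula: Total = thin places + thick places + neps
Total = 4 + 94 + 42
Total = 140 imperfections/km

140 imperfections/km


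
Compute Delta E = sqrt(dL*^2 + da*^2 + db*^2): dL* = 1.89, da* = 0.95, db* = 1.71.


Formula: Delta E = sqrt(dL*^2 + da*^2 + db*^2)
Step 1: dL*^2 = 1.89^2 = 3.5721
Step 2: da*^2 = 0.95^2 = 0.9025
Step 3: db*^2 = 1.71^2 = 2.9241
Step 4: Sum = 3.5721 + 0.9025 + 2.9241 = 7.3987
Step 5: Delta E = sqrt(7.3987) = 2.72

2.72 Delta E


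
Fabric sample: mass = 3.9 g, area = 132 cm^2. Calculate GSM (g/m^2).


Formula: GSM = mass_g / area_m2
Step 1: Convert area: 132 cm^2 = 132 / 10000 = 0.0132 m^2
Step 2: GSM = 3.9 g / 0.0132 m^2 = 295.5 g/m^2

295.5 g/m^2


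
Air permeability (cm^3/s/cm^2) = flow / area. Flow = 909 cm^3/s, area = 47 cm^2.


Formula: Air Permeability = Airflow / Test Area
AP = 909 cm^3/s / 47 cm^2
AP = 19.3 cm^3/s/cm^2

19.3 cm^3/s/cm^2


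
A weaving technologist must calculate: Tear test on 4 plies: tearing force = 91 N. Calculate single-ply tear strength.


Formula: Per-ply strength = Total force / Number of plies
Per-ply = 91 N / 4
Per-ply = 22.75 N

22.75 N


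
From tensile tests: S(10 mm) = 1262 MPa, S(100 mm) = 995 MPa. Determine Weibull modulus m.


Formula: m = ln(L1/L2) / ln(S2/S1)
Step 1: ln(L1/L2) = ln(10/100) = -2.30259
Step 2: S2/S1 = 995/1262 = 0.78843
Step 3: ln(S2/S1) = ln(0.78843) = -0.23771
Step 4: m = -2.30259 / -0.23771 = 9.69

9.69 (Weibull m)


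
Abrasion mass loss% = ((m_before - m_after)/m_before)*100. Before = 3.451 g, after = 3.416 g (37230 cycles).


Formula: Mass loss% = ((m_before - m_after) / m_before) * 100
Step 1: Mass loss = 3.451 - 3.416 = 0.035 g
Step 2: Ratio = 0.035 / 3.451 = 0.010142
Step 3: Mass loss% = 0.010142 * 100 = 1.0142% ≈ 1.01%

1.01%


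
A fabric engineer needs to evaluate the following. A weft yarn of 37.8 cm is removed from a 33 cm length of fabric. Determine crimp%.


Formula: Crimp% = ((L_yarn - L_fabric) / L_fabric) * 100
Step 1: Extension = 37.8 - 33 = 4.8 cm
Step 2: Crimp% = (4.8 / 33) * 100
Step 3: Crimp% = 0.145455 * 100 = 14.5455% ≈ 14.5%

14.5%


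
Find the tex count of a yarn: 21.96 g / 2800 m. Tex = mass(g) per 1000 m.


Formula: Tex = (mass_g / length_m) * 1000
Substituting: Tex = (21.96 / 2800) * 1000
Intermediate: 21.96 / 2800 = 0.00784286 g/m
Tex = 0.00784286 * 1000 = 7.84 tex

7.84 tex


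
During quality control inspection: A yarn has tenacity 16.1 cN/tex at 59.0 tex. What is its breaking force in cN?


Formula: Breaking force = Tenacity * Linear density
F = 16.1 cN/tex * 59.0 tex
F = 949.90 cN

949.90 cN


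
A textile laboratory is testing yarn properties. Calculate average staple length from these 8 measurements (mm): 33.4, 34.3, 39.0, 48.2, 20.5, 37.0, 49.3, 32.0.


Formula: Mean = sum of lengths / count
Sum = 33.4 + 34.3 + 39.0 + 48.2 + 20.5 + 37.0 + 49.3 + 32.0
Sum = 293.7 mm
Mean = 293.7 / 8 = 36.71 mm

36.71 mm


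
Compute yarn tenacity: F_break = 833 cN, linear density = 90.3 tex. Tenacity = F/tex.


Formula: Tenacity = Breaking force / Linear density
Tenacity = 833 cN / 90.3 tex
Tenacity = 9.22 cN/tex

9.22 cN/tex


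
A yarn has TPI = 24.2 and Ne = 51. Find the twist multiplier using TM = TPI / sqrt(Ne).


Formula: TM = TPI / sqrt(Ne)
Step 1: sqrt(Ne) = sqrt(51) = 7.1414
Step 2: TM = 24.2 / 7.1414 = 3.39

3.39 TM


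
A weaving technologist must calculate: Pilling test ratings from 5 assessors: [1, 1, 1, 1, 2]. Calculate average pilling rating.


Formula: Mean = sum / count
Sum = 1 + 1 + 1 + 1 + 2 = 6
Mean = 6 / 5 = 1.2

1.2


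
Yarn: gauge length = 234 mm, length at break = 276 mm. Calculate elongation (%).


Formula: Elongation (%) = ((L_break - L0) / L0) * 100
Step 1: Extension = 276 - 234 = 42 mm
Step 2: Elongation = (42 / 234) * 100
Step 3: Elongation = 0.179487 * 100 = 17.9487% ≈ 17.9%

17.9%


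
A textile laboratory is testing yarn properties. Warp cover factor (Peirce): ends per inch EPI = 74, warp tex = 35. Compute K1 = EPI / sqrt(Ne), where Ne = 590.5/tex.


Formula: K1 = EPI / sqrt(Ne), with Ne = 590.5 / tex_warp
Step 1: Ne = 590.5 / 35 = 16.871
Step 2: sqrt(Ne) = sqrt(16.871) = 4.1074
Step 3: K1 = 74 / 4.1074 = 18.0

18.0


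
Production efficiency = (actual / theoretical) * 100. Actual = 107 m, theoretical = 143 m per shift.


Formula: Efficiency% = (Actual output / Theoretical output) * 100
Efficiency% = (107 / 143) * 100
Efficiency% = 0.748252 * 100 = 74.8252% ≈ 74.8%

74.8%


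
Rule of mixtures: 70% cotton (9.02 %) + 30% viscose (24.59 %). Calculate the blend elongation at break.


Formula: Blend property = (fraction_A * property_A) + (fraction_B * property_B)
Step 1: Contribution A = 70/100 * 9.02 % = 6.314 %
Step 2: Contribution B = 30/100 * 24.59 % = 7.377 %
Step 3: Blend elongation at break = 6.314 + 7.377 = 13.691 %

13.691 %


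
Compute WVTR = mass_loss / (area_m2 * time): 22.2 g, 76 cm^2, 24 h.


Formula: WVTR = mass_loss / (area * time)
Step 1: Convert area: 76 cm^2 = 0.0076 m^2
Step 2: WVTR = 22.2 g / (0.0076 m^2 * 24 h)
Step 3: WVTR = 22.2 / 0.1824 = 121.7 g/m^2/h

121.7 g/m^2/h


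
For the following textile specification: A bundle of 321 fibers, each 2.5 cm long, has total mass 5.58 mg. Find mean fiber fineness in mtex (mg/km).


Formula: fineness (mtex) = mass (mg) / total length (km) = (mass_mg / total_length_m) * 1000
Step 1: Convert fiber length: 2.5 cm = 0.025 m
Step 2: Total fiber length = 321 * 0.025 = 8.025 m
Step 3: Linear density = 5.58 mg / 8.025 m = 0.6953 mg/m
Step 4: fineness = 0.6953 * 1000 = 695.3 mtex

695.3 mtex


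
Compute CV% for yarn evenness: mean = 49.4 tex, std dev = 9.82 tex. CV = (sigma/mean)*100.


Formula: CV% = (standard deviation / mean) * 100
Step 1: Ratio = 9.82 / 49.4 = 0.198785
Step 2: CV% = 0.198785 * 100 = 19.8785% ≈ 19.9%

19.9%


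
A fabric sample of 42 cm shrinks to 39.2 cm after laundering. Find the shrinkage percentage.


Formula: Shrinkage% = ((L_before - L_after) / L_before) * 100
Step 1: Shrinkage = 42 - 39.2 = 2.8 cm
Step 2: Shrinkage% = (2.8 / 42) * 100
Step 3: Shrinkage% = 0.066667 * 100 = 6.6667% ≈ 6.7%

6.7%


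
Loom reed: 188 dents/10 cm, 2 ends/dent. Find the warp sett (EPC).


Formula: EPC = (dents per 10 cm * ends per dent) / 10
Step 1: Total ends per 10 cm = 188 * 2 = 376
Step 2: EPC = 376 / 10 = 37.6 ends/cm

37.6 ends/cm


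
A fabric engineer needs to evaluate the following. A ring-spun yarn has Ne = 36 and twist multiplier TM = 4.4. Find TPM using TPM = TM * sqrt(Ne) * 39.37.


Formula: TPM = TM * sqrt(Ne) * 39.37
Step 1: sqrt(Ne) = sqrt(36) = 6
Step 2: TM * sqrt(Ne) = 4.4 * 6 = 26.4
Step 3: TPM = 26.4 * 39.37 = 1039 twists/m

1039 twists/m


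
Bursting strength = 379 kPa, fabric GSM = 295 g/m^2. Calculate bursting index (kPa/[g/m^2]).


Formula: Bursting Index = Bursting Strength / Fabric GSM
BI = 379 kPa / 295 g/m^2
BI = 1.285 kPa/(g/m^2)

1.285 kPa/(g/m^2)


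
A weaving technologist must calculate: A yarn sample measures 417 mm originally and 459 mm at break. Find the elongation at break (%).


Formula: Elongation (%) = ((L_break - L0) / L0) * 100
Step 1: Extension = 459 - 417 = 42 mm
Step 2: Elongation = (42 / 417) * 100
Step 3: Elongation = 0.100719 * 100 = 10.0719% ≈ 10.1%

10.1%


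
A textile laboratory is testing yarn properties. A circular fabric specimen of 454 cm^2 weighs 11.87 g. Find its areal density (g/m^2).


Formula: GSM = mass_g / area_m2
Step 1: Convert area: 454 cm^2 = 454 / 10000 = 0.0454 m^2
Step 2: GSM = 11.87 g / 0.0454 m^2 = 261.5 g/m^2

261.5 g/m^2


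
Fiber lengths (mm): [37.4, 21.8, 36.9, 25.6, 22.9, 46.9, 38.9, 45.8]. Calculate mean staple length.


Formula: Mean = sum of lengths / count
Sum = 37.4 + 21.8 + 36.9 + 25.6 + 22.9 + 46.9 + 38.9 + 45.8
Sum = 276.2 mm
Mean = 276.2 / 8 = 34.53 mm

34.53 mm


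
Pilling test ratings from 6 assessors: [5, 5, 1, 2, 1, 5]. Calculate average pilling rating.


Formula: Mean = sum / count
Sum = 5 + 5 + 1 + 2 + 1 + 5 = 19
Mean = 19 / 6 = 3.2

3.2


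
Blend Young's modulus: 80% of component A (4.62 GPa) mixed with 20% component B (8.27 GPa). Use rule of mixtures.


Formula: Blend property = (fraction_A * property_A) + (fraction_B * property_B)
Step 1: Contribution A = 80/100 * 4.62 GPa = 3.696 GPa
Step 2: Contribution B = 20/100 * 8.27 GPa = 1.654 GPa
Step 3: Blend Young's modulus = 3.696 + 1.654 = 5.35 GPa

5.35 GPa


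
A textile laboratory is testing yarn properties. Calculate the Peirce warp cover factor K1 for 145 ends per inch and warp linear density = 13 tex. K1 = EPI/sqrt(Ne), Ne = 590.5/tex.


Formula: K1 = EPI / sqrt(Ne), with Ne = 590.5 / tex_warp
Step 1: Ne = 590.5 / 13 = 45.423
Step 2: sqrt(Ne) = sqrt(45.423) = 6.7397
Step 3: K1 = 145 / 6.7397 = 21.5

21.5


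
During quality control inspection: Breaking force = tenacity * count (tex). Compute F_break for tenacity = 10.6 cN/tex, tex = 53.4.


Formula: Breaking force = Tenacity * Linear density
F = 10.6 cN/tex * 53.4 tex
F = 566.04 cN

566.04 cN


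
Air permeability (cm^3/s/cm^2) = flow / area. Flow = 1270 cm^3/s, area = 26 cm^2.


Formula: Air Permeability = Airflow / Test Area
AP = 1270 cm^3/s / 26 cm^2
AP = 48.8 cm^3/s/cm^2

48.8 cm^3/s/cm^2


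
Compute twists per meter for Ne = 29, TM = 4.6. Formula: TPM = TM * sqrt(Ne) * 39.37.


Formula: TPM = TM * sqrt(Ne) * 39.37
Step 1: sqrt(Ne) = sqrt(29) = 5.3852
Step 2: TM * sqrt(Ne) = 4.6 * 5.3852 = 24.7719
Step 3: TPM = 24.7719 * 39.37 = 975 twists/m

975 twists/m


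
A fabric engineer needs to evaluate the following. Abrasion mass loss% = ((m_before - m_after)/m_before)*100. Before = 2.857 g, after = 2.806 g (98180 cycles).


Formula: Mass loss% = ((m_before - m_after) / m_before) * 100
Step 1: Mass loss = 2.857 - 2.806 = 0.051 g
Step 2: Ratio = 0.051 / 2.857 = 0.0178509
Step 3: Mass loss% = 0.0178509 * 100 = 1.78509% ≈ 1.79%

1.79%


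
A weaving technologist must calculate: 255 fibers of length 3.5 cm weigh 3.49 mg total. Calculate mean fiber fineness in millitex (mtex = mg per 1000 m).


Formula: fineness (mtex) = mass (mg) / total length (km) = (mass_mg / total_length_m) * 1000
Step 1: Convert fiber length: 3.5 cm = 0.035 m
Step 2: Total fiber length = 255 * 0.035 = 8.925 m
Step 3: Linear density = 3.49 mg / 8.925 m = 0.3910 mg/m
Step 4: fineness = 0.3910 * 1000 = 391.0 mtex

391.0 mtex


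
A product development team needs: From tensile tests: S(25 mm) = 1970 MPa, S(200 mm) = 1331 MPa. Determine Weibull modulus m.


Formula: m = ln(L1/L2) / ln(S2/S1)
Step 1: ln(L1/L2) = ln(25/200) = -2.07944
Step 2: S2/S1 = 1331/1970 = 0.67563
Step 3: ln(S2/S1) = ln(0.67563) = -0.39211
Step 4: m = -2.07944 / -0.39211 = 5.30

5.30 (Weibull m)


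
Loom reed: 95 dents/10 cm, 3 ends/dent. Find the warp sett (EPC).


Formula: EPC = (dents per 10 cm * ends per dent) / 10
Step 1: Total ends per 10 cm = 95 * 3 = 285
Step 2: EPC = 285 / 10 = 28.5 ends/cm

28.5 ends/cm


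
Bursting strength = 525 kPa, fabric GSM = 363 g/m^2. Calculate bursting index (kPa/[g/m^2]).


Formula: Bursting Index = Bursting Strength / Fabric GSM
BI = 525 kPa / 363 g/m^2
BI = 1.446 kPa/(g/m^2)

1.446 kPa/(g/m^2)


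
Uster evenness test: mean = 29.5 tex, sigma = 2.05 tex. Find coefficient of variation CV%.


Formula: CV% = (standard deviation / mean) * 100
Step 1: Ratio = 2.05 / 29.5 = 0.069492
Step 2: CV% = 0.069492 * 100 = 6.9492% ≈ 6.9%

6.9%


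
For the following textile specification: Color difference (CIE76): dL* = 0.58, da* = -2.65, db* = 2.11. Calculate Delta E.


Formula: Delta E = sqrt(dL*^2 + da*^2 + db*^2)
Step 1: dL*^2 = 0.58^2 = 0.3364
Step 2: da*^2 = (-2.65)^2 = 7.0225
Step 3: db*^2 = 2.11^2 = 4.4521
Step 4: Sum = 0.3364 + 7.0225 + 4.4521 = 11.811
Step 5: Delta E = sqrt(11.811) = 3.44

3.44 Delta E


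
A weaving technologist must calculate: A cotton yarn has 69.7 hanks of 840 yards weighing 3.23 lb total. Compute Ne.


Formula: Ne = hanks / mass_lb
Substituting: Ne = 69.7 / 3.23
Ne = 21.6

21.6 Ne


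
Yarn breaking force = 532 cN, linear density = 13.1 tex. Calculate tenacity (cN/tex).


Formula: Tenacity = Breaking force / Linear density
Tenacity = 532 cN / 13.1 tex
Tenacity = 40.61 cN/tex

40.61 cN/tex


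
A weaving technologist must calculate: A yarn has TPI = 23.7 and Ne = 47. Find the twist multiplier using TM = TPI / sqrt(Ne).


Formula: TM = TPI / sqrt(Ne)
Step 1: sqrt(Ne) = sqrt(47) = 6.8557
Step 2: TM = 23.7 / 6.8557 = 3.46

3.46 TM


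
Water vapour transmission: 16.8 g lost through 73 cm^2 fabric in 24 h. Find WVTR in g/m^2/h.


Formula: WVTR = mass_loss / (area * time)
Step 1: Convert area: 73 cm^2 = 0.0073 m^2
Step 2: WVTR = 16.8 g / (0.0073 m^2 * 24 h)
Step 3: WVTR = 16.8 / 0.1752 = 95.9 g/m^2/h

95.9 g/m^2/h


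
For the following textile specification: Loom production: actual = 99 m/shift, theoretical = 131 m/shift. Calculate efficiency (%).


Formula: Efficiency% = (Actual output / Theoretical output) * 100
Efficiency% = (99 / 131) * 100
Efficiency% = 0.755725 * 100 = 75.5725% ≈ 75.6%

75.6%


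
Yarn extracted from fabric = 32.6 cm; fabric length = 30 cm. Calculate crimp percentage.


Formula: Crimp% = ((L_yarn - L_fabric) / L_fabric) * 100
Step 1: Extension = 32.6 - 30 = 2.6 cm
Step 2: Crimp% = (2.6 / 30) * 100
Step 3: Crimp% = 0.086667 * 100 = 8.6667% ≈ 8.7%

8.7%


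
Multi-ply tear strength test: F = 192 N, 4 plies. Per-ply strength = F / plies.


Formula: Per-ply strength = Total force / Number of plies
Per-ply = 192 N / 4
Per-ply = 48 N

48 N


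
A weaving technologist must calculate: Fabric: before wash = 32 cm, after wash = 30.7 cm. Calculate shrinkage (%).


Formula: Shrinkage% = ((L_before - L_after) / L_before) * 100
Step 1: Shrinkage = 32 - 30.7 = 1.3 cm
Step 2: Shrinkage% = (1.3 / 32) * 100
Step 3: Shrinkage% = 0.040625 * 100 = 4.0625% ≈ 4.1%

4.1%


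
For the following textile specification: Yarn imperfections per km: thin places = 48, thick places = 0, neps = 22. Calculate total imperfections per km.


Formula: Total = thin places + thick places + neps
Total = 48 + 0 + 22
Total = 70 imperfections/km

70 imperfections/km


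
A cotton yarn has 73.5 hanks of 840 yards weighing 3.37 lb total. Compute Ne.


Formula: Ne = hanks / mass_lb
Substituting: Ne = 73.5 / 3.37
Ne = 21.8

21.8 Ne


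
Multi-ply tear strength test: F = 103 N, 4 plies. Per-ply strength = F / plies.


Formula: Per-ply strength = Total force / Number of plies
Per-ply = 103 N / 4
Per-ply = 25.75 N

25.75 N


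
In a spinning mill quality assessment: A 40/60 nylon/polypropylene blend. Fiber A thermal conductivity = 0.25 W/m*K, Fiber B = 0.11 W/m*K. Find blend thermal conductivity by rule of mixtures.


Formula: Blend property = (fraction_A * property_A) + (fraction_B * property_B)
Step 1: Contribution A = 40/100 * 0.25 W/m*K = 0.1 W/m*K
Step 2: Contribution B = 60/100 * 0.11 W/m*K = 0.066 W/m*K
Step 3: Blend thermal conductivity = 0.1 + 0.066 = 0.166 W/m*K

0.166 W/m*K


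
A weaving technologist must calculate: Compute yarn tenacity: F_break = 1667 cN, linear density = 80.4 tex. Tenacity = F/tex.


Formula: Tenacity = Breaking force / Linear density
Tenacity = 1667 cN / 80.4 tex
Tenacity = 20.73 cN/tex

20.73 cN/tex


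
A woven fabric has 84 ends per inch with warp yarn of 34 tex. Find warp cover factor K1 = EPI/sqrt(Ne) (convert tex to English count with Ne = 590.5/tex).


Formula: K1 = EPI / sqrt(Ne), with Ne = 590.5 / tex_warp
Step 1: Ne = 590.5 / 34 = 17.368
Step 2: sqrt(Ne) = sqrt(17.368) = 4.1675
Step 3: K1 = 84 / 4.1675 = 20.2

20.2


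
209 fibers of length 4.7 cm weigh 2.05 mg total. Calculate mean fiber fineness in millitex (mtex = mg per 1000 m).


Formula: fineness (mtex) = mass (mg) / total length (km) = (mass_mg / total_length_m) * 1000
Step 1: Convert fiber length: 4.7 cm = 0.047 m
Step 2: Total fiber length = 209 * 0.047 = 9.823 m
Step 3: Linear density = 2.05 mg / 9.823 m = 0.2087 mg/m
Step 4: fineness = 0.2087 * 1000 = 208.7 mtex

208.7 mtex
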